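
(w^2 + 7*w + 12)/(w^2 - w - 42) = (w^2 + 7*w + 12)/(w^2 - w - 42)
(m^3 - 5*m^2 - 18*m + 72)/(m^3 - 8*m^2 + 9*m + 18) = (m + 4)/(m + 1)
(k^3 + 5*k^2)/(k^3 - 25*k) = k/(k - 5)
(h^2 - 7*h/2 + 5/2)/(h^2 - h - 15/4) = 2*(h - 1)/(2*h + 3)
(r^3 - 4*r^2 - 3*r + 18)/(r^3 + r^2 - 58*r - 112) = (r^2 - 6*r + 9)/(r^2 - r - 56)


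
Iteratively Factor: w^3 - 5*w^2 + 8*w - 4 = (w - 2)*(w^2 - 3*w + 2) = (w - 2)^2*(w - 1)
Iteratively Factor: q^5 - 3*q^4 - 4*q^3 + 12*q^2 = (q - 3)*(q^4 - 4*q^2) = (q - 3)*(q - 2)*(q^3 + 2*q^2) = (q - 3)*(q - 2)*(q + 2)*(q^2) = q*(q - 3)*(q - 2)*(q + 2)*(q)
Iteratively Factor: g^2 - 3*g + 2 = (g - 2)*(g - 1)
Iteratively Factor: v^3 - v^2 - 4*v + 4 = (v - 1)*(v^2 - 4) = (v - 2)*(v - 1)*(v + 2)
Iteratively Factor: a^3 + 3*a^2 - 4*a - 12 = (a + 3)*(a^2 - 4) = (a - 2)*(a + 3)*(a + 2)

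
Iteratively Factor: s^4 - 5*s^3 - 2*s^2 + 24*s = (s - 3)*(s^3 - 2*s^2 - 8*s) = (s - 3)*(s + 2)*(s^2 - 4*s) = s*(s - 3)*(s + 2)*(s - 4)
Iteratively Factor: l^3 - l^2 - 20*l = (l - 5)*(l^2 + 4*l) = l*(l - 5)*(l + 4)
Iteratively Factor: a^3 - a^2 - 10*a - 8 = (a - 4)*(a^2 + 3*a + 2) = (a - 4)*(a + 2)*(a + 1)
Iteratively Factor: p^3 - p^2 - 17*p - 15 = (p + 1)*(p^2 - 2*p - 15) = (p + 1)*(p + 3)*(p - 5)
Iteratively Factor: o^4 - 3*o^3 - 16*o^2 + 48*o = (o + 4)*(o^3 - 7*o^2 + 12*o) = (o - 3)*(o + 4)*(o^2 - 4*o) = (o - 4)*(o - 3)*(o + 4)*(o)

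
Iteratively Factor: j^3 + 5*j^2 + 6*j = (j + 3)*(j^2 + 2*j) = j*(j + 3)*(j + 2)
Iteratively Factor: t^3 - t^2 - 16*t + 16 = (t - 1)*(t^2 - 16) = (t - 4)*(t - 1)*(t + 4)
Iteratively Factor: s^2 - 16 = (s + 4)*(s - 4)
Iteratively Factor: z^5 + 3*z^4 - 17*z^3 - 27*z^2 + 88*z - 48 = (z + 4)*(z^4 - z^3 - 13*z^2 + 25*z - 12) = (z - 1)*(z + 4)*(z^3 - 13*z + 12) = (z - 1)^2*(z + 4)*(z^2 + z - 12) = (z - 1)^2*(z + 4)^2*(z - 3)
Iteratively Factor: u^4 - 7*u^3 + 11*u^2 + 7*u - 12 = (u - 1)*(u^3 - 6*u^2 + 5*u + 12) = (u - 3)*(u - 1)*(u^2 - 3*u - 4) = (u - 4)*(u - 3)*(u - 1)*(u + 1)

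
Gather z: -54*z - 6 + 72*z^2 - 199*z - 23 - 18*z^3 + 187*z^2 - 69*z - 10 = -18*z^3 + 259*z^2 - 322*z - 39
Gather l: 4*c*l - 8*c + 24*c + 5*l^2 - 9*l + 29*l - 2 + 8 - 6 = 16*c + 5*l^2 + l*(4*c + 20)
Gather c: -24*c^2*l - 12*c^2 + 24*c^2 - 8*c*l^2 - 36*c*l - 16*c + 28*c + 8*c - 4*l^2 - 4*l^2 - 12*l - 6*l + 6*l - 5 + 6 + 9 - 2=c^2*(12 - 24*l) + c*(-8*l^2 - 36*l + 20) - 8*l^2 - 12*l + 8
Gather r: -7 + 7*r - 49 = 7*r - 56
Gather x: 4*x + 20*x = 24*x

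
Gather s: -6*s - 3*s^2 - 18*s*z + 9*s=-3*s^2 + s*(3 - 18*z)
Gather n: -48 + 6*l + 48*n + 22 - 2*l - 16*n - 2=4*l + 32*n - 28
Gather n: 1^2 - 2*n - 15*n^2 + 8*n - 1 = -15*n^2 + 6*n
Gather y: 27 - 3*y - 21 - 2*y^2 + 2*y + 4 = -2*y^2 - y + 10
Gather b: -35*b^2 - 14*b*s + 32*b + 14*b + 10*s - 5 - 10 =-35*b^2 + b*(46 - 14*s) + 10*s - 15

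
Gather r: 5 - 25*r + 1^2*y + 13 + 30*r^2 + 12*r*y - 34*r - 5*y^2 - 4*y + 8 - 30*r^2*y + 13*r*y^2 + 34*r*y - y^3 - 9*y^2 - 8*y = r^2*(30 - 30*y) + r*(13*y^2 + 46*y - 59) - y^3 - 14*y^2 - 11*y + 26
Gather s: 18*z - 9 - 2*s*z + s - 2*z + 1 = s*(1 - 2*z) + 16*z - 8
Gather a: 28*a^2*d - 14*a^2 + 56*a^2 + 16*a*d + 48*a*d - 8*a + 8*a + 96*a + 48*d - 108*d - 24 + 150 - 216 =a^2*(28*d + 42) + a*(64*d + 96) - 60*d - 90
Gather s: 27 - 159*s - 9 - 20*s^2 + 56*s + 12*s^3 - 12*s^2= 12*s^3 - 32*s^2 - 103*s + 18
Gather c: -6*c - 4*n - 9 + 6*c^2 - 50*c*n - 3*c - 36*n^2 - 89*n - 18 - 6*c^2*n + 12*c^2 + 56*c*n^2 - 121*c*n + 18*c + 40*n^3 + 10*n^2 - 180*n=c^2*(18 - 6*n) + c*(56*n^2 - 171*n + 9) + 40*n^3 - 26*n^2 - 273*n - 27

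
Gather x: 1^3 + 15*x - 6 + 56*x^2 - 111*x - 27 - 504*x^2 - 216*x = -448*x^2 - 312*x - 32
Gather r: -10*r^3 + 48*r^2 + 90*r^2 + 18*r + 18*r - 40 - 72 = -10*r^3 + 138*r^2 + 36*r - 112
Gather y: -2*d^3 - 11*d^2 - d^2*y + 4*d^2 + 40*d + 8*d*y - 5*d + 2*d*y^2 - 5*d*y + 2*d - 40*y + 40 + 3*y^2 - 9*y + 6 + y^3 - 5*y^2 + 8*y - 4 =-2*d^3 - 7*d^2 + 37*d + y^3 + y^2*(2*d - 2) + y*(-d^2 + 3*d - 41) + 42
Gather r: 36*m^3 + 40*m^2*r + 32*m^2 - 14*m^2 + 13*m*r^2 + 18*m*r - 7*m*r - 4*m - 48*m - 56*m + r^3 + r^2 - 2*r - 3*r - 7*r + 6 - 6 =36*m^3 + 18*m^2 - 108*m + r^3 + r^2*(13*m + 1) + r*(40*m^2 + 11*m - 12)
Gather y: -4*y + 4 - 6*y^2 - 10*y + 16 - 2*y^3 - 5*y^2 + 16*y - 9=-2*y^3 - 11*y^2 + 2*y + 11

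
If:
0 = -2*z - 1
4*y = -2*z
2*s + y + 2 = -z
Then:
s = -7/8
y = 1/4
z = -1/2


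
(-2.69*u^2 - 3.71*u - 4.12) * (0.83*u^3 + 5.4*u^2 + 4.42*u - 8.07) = -2.2327*u^5 - 17.6053*u^4 - 35.3434*u^3 - 16.9379*u^2 + 11.7293*u + 33.2484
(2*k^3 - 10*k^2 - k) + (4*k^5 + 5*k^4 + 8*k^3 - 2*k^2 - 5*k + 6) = 4*k^5 + 5*k^4 + 10*k^3 - 12*k^2 - 6*k + 6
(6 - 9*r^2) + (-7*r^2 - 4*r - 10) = -16*r^2 - 4*r - 4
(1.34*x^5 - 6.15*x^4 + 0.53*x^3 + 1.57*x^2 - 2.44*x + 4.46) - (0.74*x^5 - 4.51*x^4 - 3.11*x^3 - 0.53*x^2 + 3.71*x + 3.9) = 0.6*x^5 - 1.64*x^4 + 3.64*x^3 + 2.1*x^2 - 6.15*x + 0.56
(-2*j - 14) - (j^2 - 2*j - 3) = -j^2 - 11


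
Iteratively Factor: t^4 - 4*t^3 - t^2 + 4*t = (t)*(t^3 - 4*t^2 - t + 4) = t*(t + 1)*(t^2 - 5*t + 4) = t*(t - 4)*(t + 1)*(t - 1)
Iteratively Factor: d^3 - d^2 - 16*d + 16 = (d + 4)*(d^2 - 5*d + 4) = (d - 4)*(d + 4)*(d - 1)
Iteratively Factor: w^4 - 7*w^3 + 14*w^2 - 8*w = (w - 4)*(w^3 - 3*w^2 + 2*w) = (w - 4)*(w - 2)*(w^2 - w) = w*(w - 4)*(w - 2)*(w - 1)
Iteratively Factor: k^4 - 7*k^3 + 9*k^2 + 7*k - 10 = (k + 1)*(k^3 - 8*k^2 + 17*k - 10) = (k - 5)*(k + 1)*(k^2 - 3*k + 2) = (k - 5)*(k - 1)*(k + 1)*(k - 2)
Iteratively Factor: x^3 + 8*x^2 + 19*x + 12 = (x + 4)*(x^2 + 4*x + 3) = (x + 3)*(x + 4)*(x + 1)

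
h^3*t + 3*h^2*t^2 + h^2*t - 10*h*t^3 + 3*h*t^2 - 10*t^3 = (h - 2*t)*(h + 5*t)*(h*t + t)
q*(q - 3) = q^2 - 3*q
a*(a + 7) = a^2 + 7*a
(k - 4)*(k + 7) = k^2 + 3*k - 28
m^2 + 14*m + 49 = (m + 7)^2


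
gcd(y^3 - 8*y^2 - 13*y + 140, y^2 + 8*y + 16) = y + 4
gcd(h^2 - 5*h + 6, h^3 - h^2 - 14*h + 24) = h^2 - 5*h + 6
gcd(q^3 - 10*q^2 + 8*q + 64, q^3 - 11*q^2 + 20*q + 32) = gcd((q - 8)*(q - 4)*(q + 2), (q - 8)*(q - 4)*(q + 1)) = q^2 - 12*q + 32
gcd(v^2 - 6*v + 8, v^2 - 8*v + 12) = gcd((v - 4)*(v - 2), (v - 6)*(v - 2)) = v - 2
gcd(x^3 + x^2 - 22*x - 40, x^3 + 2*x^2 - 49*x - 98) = x + 2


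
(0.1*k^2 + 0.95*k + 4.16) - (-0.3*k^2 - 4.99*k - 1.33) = 0.4*k^2 + 5.94*k + 5.49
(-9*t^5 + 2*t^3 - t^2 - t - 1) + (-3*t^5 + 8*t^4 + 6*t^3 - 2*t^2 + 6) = -12*t^5 + 8*t^4 + 8*t^3 - 3*t^2 - t + 5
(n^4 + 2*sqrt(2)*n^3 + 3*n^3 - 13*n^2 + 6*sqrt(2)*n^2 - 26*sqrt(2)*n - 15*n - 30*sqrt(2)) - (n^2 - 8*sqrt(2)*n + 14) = n^4 + 2*sqrt(2)*n^3 + 3*n^3 - 14*n^2 + 6*sqrt(2)*n^2 - 18*sqrt(2)*n - 15*n - 30*sqrt(2) - 14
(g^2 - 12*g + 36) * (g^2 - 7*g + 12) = g^4 - 19*g^3 + 132*g^2 - 396*g + 432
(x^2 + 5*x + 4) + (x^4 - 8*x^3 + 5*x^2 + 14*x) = x^4 - 8*x^3 + 6*x^2 + 19*x + 4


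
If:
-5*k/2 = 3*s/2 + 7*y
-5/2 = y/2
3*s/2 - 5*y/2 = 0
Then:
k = 19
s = -25/3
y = -5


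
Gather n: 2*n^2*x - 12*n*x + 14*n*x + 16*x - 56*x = 2*n^2*x + 2*n*x - 40*x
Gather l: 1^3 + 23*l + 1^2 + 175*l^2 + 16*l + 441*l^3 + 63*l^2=441*l^3 + 238*l^2 + 39*l + 2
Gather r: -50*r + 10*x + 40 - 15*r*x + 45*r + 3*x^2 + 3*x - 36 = r*(-15*x - 5) + 3*x^2 + 13*x + 4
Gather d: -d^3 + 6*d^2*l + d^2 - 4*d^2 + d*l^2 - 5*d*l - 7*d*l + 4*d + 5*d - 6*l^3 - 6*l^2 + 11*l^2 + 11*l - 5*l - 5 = -d^3 + d^2*(6*l - 3) + d*(l^2 - 12*l + 9) - 6*l^3 + 5*l^2 + 6*l - 5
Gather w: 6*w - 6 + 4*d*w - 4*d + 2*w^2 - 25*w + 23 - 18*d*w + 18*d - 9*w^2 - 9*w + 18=14*d - 7*w^2 + w*(-14*d - 28) + 35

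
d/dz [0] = 0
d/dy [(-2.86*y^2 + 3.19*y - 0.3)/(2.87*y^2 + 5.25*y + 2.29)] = (-24.1703*y^2 - 11.3768*y + 8.8801)/(8.2369*y^4 + 30.135*y^3 + 40.7071*y^2 + 24.045*y + 5.2441)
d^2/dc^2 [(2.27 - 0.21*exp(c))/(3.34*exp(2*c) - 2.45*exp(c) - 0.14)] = (-2.342676*exp(4*c) + 99.574418*exp(3*c) - 56.315406*exp(2*c) + 17.943513*exp(c) - 0.782726)*exp(c)/(37.259704*exp(6*c) - 81.99366*exp(5*c) + 55.459698*exp(4*c) - 7.832405*exp(3*c) - 2.324658*exp(2*c) - 0.14406*exp(c) - 0.002744)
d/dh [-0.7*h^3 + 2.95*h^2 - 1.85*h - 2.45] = -2.1*h^2 + 5.9*h - 1.85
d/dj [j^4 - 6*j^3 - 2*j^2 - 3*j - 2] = 4*j^3 - 18*j^2 - 4*j - 3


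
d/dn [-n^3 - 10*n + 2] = -3*n^2 - 10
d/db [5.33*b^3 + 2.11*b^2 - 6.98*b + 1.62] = 15.99*b^2 + 4.22*b - 6.98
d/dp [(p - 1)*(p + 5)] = 2*p + 4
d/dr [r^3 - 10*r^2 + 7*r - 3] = 3*r^2 - 20*r + 7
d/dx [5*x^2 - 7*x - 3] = 10*x - 7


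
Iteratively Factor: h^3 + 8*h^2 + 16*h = (h + 4)*(h^2 + 4*h) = (h + 4)^2*(h)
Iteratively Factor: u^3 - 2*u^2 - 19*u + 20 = (u + 4)*(u^2 - 6*u + 5) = (u - 1)*(u + 4)*(u - 5)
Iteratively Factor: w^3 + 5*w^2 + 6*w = (w + 3)*(w^2 + 2*w) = (w + 2)*(w + 3)*(w)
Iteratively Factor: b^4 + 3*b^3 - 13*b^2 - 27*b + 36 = (b - 1)*(b^3 + 4*b^2 - 9*b - 36) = (b - 3)*(b - 1)*(b^2 + 7*b + 12) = (b - 3)*(b - 1)*(b + 4)*(b + 3)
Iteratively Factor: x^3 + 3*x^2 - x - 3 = (x + 1)*(x^2 + 2*x - 3) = (x + 1)*(x + 3)*(x - 1)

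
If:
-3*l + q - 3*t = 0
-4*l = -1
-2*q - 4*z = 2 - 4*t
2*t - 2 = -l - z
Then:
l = 1/4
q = 6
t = 7/4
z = -7/4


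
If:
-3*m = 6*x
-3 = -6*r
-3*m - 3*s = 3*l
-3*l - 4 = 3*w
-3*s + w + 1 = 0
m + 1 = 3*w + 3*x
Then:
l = -95/24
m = 11/4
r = 1/2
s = 29/24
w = 21/8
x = -11/8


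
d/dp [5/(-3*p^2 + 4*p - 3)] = 10*(3*p - 2)/(3*p^2 - 4*p + 3)^2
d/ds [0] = 0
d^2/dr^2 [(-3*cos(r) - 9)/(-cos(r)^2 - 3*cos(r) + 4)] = 3*(-9*(1 - cos(2*r))^2*cos(r) - 9*(1 - cos(2*r))^2 - 41*cos(r) - 174*cos(2*r) - 57*cos(3*r) + 2*cos(5*r) + 270)/(4*(cos(r) - 1)^3*(cos(r) + 4)^3)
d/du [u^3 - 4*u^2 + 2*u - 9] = 3*u^2 - 8*u + 2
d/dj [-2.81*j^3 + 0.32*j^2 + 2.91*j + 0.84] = -8.43*j^2 + 0.64*j + 2.91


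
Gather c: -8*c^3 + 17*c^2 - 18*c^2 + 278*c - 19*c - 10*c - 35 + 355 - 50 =-8*c^3 - c^2 + 249*c + 270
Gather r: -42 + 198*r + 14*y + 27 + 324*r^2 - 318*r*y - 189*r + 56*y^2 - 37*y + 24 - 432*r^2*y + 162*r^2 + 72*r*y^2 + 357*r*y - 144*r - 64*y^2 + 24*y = r^2*(486 - 432*y) + r*(72*y^2 + 39*y - 135) - 8*y^2 + y + 9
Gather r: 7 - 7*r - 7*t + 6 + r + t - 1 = -6*r - 6*t + 12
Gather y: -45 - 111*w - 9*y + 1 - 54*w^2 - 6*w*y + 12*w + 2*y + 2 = -54*w^2 - 99*w + y*(-6*w - 7) - 42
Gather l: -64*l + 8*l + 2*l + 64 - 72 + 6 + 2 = -54*l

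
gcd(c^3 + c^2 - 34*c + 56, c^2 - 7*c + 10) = c - 2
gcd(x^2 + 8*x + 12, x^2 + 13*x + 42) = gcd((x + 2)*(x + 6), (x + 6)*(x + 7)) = x + 6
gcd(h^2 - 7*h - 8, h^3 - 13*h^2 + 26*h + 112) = h - 8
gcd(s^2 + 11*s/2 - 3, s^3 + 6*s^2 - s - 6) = s + 6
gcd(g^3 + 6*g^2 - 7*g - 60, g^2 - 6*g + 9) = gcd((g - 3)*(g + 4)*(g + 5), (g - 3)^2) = g - 3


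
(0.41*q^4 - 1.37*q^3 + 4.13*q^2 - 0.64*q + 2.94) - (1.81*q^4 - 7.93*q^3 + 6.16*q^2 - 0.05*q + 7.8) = -1.4*q^4 + 6.56*q^3 - 2.03*q^2 - 0.59*q - 4.86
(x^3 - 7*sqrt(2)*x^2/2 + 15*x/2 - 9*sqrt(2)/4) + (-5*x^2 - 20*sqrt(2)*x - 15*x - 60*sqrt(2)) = x^3 - 5*x^2 - 7*sqrt(2)*x^2/2 - 20*sqrt(2)*x - 15*x/2 - 249*sqrt(2)/4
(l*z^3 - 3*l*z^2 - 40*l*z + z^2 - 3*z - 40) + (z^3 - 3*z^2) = l*z^3 - 3*l*z^2 - 40*l*z + z^3 - 2*z^2 - 3*z - 40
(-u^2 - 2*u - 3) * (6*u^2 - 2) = -6*u^4 - 12*u^3 - 16*u^2 + 4*u + 6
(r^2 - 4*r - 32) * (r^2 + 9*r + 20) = r^4 + 5*r^3 - 48*r^2 - 368*r - 640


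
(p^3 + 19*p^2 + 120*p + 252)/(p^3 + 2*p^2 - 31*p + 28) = (p^2 + 12*p + 36)/(p^2 - 5*p + 4)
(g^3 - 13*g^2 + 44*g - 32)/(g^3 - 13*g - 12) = (g^2 - 9*g + 8)/(g^2 + 4*g + 3)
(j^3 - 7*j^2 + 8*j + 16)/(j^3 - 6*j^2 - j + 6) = (j^2 - 8*j + 16)/(j^2 - 7*j + 6)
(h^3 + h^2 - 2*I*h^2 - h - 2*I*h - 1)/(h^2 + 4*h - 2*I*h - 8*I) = (h^3 + h^2*(1 - 2*I) - h*(1 + 2*I) - 1)/(h^2 + 2*h*(2 - I) - 8*I)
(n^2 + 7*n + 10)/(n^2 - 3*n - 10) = (n + 5)/(n - 5)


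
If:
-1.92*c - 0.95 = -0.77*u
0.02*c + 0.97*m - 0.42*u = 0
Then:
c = 0.401041666666667*u - 0.494791666666667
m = 0.424720790378007*u + 0.0102018900343643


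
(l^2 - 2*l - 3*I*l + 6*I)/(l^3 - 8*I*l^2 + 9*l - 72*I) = (l - 2)/(l^2 - 5*I*l + 24)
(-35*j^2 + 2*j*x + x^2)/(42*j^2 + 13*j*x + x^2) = (-5*j + x)/(6*j + x)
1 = 1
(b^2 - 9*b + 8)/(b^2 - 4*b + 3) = (b - 8)/(b - 3)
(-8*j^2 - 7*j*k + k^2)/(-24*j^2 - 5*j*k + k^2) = (j + k)/(3*j + k)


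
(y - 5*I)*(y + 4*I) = y^2 - I*y + 20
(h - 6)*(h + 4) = h^2 - 2*h - 24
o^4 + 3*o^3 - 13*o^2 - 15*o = o*(o - 3)*(o + 1)*(o + 5)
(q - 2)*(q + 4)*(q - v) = q^3 - q^2*v + 2*q^2 - 2*q*v - 8*q + 8*v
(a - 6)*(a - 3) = a^2 - 9*a + 18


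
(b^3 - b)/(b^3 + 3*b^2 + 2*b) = (b - 1)/(b + 2)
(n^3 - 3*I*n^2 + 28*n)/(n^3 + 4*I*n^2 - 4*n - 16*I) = n*(n - 7*I)/(n^2 - 4)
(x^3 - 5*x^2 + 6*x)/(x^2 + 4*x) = (x^2 - 5*x + 6)/(x + 4)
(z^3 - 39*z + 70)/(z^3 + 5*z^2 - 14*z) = (z - 5)/z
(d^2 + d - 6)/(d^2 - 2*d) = (d + 3)/d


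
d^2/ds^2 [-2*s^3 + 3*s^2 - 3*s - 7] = 6 - 12*s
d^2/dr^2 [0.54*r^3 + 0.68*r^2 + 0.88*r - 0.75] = 3.24*r + 1.36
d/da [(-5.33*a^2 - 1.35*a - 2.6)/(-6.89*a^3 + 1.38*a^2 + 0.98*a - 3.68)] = (-36.7237*a^4 - 18.603*a^3 - 57.1024*a^2 + 46.4048*a + 7.516)/(47.4721*a^6 - 19.0164*a^5 - 11.6*a^4 + 53.4152*a^3 - 9.1964*a^2 - 7.2128*a + 13.5424)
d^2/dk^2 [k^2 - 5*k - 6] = 2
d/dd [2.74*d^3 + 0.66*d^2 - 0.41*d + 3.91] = 8.22*d^2 + 1.32*d - 0.41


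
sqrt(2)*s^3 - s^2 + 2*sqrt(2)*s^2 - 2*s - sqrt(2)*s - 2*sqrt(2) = (s + 2)*(s - sqrt(2))*(sqrt(2)*s + 1)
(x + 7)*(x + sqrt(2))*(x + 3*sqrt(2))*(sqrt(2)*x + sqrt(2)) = sqrt(2)*x^4 + 8*x^3 + 8*sqrt(2)*x^3 + 13*sqrt(2)*x^2 + 64*x^2 + 56*x + 48*sqrt(2)*x + 42*sqrt(2)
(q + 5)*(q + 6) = q^2 + 11*q + 30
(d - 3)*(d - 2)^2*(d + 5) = d^4 - 2*d^3 - 19*d^2 + 68*d - 60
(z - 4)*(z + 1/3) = z^2 - 11*z/3 - 4/3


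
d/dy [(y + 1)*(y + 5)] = 2*y + 6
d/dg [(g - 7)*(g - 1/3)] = 2*g - 22/3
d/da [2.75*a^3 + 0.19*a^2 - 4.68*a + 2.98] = 8.25*a^2 + 0.38*a - 4.68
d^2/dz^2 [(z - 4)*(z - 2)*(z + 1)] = 6*z - 10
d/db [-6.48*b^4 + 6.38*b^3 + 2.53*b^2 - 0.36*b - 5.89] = -25.92*b^3 + 19.14*b^2 + 5.06*b - 0.36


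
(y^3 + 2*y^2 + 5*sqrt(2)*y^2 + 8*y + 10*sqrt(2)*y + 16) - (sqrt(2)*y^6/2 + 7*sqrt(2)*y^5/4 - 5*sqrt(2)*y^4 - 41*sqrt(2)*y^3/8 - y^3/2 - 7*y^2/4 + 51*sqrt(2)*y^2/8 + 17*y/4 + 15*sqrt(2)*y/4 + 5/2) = -sqrt(2)*y^6/2 - 7*sqrt(2)*y^5/4 + 5*sqrt(2)*y^4 + 3*y^3/2 + 41*sqrt(2)*y^3/8 - 11*sqrt(2)*y^2/8 + 15*y^2/4 + 15*y/4 + 25*sqrt(2)*y/4 + 27/2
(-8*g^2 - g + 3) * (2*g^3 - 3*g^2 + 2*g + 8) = -16*g^5 + 22*g^4 - 7*g^3 - 75*g^2 - 2*g + 24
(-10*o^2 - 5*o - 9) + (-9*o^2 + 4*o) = -19*o^2 - o - 9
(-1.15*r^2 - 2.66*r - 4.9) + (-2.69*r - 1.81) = -1.15*r^2 - 5.35*r - 6.71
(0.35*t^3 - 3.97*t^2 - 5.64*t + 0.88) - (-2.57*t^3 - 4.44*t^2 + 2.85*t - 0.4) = 2.92*t^3 + 0.47*t^2 - 8.49*t + 1.28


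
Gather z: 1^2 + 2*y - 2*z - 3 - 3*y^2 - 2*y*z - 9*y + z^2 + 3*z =-3*y^2 - 7*y + z^2 + z*(1 - 2*y) - 2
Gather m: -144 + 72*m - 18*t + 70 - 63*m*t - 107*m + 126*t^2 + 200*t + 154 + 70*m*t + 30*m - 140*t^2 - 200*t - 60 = m*(7*t - 5) - 14*t^2 - 18*t + 20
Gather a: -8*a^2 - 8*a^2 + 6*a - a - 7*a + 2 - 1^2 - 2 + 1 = -16*a^2 - 2*a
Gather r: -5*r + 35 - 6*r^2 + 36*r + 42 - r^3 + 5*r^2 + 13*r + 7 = -r^3 - r^2 + 44*r + 84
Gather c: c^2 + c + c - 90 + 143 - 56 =c^2 + 2*c - 3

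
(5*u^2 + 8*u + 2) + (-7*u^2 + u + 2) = -2*u^2 + 9*u + 4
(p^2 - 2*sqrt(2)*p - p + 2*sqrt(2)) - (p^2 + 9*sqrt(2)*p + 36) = -11*sqrt(2)*p - p - 36 + 2*sqrt(2)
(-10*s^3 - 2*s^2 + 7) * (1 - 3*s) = 30*s^4 - 4*s^3 - 2*s^2 - 21*s + 7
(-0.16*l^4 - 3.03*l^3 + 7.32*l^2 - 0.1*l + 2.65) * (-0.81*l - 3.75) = 0.1296*l^5 + 3.0543*l^4 + 5.4333*l^3 - 27.369*l^2 - 1.7715*l - 9.9375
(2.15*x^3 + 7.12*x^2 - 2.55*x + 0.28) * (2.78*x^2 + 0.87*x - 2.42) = 5.977*x^5 + 21.6641*x^4 - 6.0976*x^3 - 18.6705*x^2 + 6.4146*x - 0.6776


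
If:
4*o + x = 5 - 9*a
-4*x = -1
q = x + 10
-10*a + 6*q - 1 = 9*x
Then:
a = 233/40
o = -1907/160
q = 41/4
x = 1/4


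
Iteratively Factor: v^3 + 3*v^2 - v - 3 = (v + 1)*(v^2 + 2*v - 3) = (v + 1)*(v + 3)*(v - 1)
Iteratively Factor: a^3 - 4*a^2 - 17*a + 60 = (a + 4)*(a^2 - 8*a + 15) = (a - 3)*(a + 4)*(a - 5)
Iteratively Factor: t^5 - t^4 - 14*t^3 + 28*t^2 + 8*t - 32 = (t + 4)*(t^4 - 5*t^3 + 6*t^2 + 4*t - 8) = (t - 2)*(t + 4)*(t^3 - 3*t^2 + 4) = (t - 2)^2*(t + 4)*(t^2 - t - 2) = (t - 2)^2*(t + 1)*(t + 4)*(t - 2)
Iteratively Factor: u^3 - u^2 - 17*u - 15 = (u - 5)*(u^2 + 4*u + 3) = (u - 5)*(u + 1)*(u + 3)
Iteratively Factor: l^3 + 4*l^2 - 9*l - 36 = (l - 3)*(l^2 + 7*l + 12) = (l - 3)*(l + 3)*(l + 4)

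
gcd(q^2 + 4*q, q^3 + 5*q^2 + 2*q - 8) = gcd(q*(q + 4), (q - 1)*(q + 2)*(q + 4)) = q + 4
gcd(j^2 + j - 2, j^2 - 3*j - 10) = j + 2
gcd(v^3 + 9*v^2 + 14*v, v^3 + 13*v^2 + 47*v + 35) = v + 7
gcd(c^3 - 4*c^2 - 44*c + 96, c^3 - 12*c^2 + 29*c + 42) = 1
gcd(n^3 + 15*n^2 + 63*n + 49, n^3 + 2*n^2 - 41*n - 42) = n^2 + 8*n + 7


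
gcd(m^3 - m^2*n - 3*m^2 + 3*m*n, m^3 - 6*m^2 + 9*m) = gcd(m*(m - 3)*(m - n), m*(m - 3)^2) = m^2 - 3*m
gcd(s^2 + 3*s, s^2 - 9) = s + 3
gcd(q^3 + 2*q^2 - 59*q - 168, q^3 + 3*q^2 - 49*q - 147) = q^2 + 10*q + 21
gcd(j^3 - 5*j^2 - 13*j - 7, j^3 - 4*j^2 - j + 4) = j + 1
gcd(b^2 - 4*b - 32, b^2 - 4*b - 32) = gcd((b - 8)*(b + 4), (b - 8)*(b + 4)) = b^2 - 4*b - 32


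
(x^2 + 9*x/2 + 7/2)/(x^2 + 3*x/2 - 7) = (x + 1)/(x - 2)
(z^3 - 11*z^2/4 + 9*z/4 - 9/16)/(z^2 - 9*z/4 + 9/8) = z - 1/2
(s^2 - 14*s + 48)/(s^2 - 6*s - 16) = (s - 6)/(s + 2)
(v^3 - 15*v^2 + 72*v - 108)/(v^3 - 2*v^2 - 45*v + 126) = (v - 6)/(v + 7)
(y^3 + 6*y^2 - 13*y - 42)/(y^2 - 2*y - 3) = (y^2 + 9*y + 14)/(y + 1)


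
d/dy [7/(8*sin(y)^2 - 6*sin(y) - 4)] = 7*(3 - 8*sin(y))*cos(y)/(2*(3*sin(y) + 2*cos(2*y))^2)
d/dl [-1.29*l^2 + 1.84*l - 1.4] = 1.84 - 2.58*l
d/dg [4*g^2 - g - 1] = 8*g - 1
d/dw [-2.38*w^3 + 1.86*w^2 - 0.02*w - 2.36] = -7.14*w^2 + 3.72*w - 0.02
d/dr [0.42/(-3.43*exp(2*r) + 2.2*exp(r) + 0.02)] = (2.8812*exp(r) - 0.924)*exp(r)/(-3.43*exp(2*r) + 2.2*exp(r) + 0.02)^2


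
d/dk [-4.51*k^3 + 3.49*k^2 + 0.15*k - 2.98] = -13.53*k^2 + 6.98*k + 0.15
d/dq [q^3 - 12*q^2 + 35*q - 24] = 3*q^2 - 24*q + 35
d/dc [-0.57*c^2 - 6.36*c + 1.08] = -1.14*c - 6.36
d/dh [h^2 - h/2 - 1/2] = 2*h - 1/2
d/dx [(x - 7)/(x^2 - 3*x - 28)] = -1/(x^2 + 8*x + 16)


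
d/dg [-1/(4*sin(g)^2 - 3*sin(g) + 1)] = (8*sin(g) - 3)*cos(g)/(4*sin(g)^2 - 3*sin(g) + 1)^2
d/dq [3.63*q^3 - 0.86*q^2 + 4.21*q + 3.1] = 10.89*q^2 - 1.72*q + 4.21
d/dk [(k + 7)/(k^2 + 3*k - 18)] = (k^2 + 3*k - (k + 7)*(2*k + 3) - 18)/(k^2 + 3*k - 18)^2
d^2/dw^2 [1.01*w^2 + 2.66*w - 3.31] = 2.02000000000000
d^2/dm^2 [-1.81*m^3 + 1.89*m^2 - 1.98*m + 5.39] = 3.78 - 10.86*m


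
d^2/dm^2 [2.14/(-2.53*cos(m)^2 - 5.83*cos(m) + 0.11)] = (54.791704*(1 - cos(m)^2)^2 + 94.694358*cos(m)^3 + 102.514346*cos(m)^2 - 188.016334*cos(m) - 201.45532)/(2.53*cos(m)^2 + 5.83*cos(m) - 0.11)^3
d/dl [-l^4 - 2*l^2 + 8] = 4*l*(-l^2 - 1)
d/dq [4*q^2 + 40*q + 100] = 8*q + 40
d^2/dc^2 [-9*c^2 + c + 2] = -18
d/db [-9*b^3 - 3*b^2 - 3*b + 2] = -27*b^2 - 6*b - 3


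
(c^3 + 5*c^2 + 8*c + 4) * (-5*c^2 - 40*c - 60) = -5*c^5 - 65*c^4 - 300*c^3 - 640*c^2 - 640*c - 240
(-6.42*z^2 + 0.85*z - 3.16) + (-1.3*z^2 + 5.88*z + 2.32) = -7.72*z^2 + 6.73*z - 0.84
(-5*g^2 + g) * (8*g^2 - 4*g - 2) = -40*g^4 + 28*g^3 + 6*g^2 - 2*g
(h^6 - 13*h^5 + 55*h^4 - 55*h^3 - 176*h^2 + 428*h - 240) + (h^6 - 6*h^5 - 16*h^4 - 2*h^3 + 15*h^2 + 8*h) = 2*h^6 - 19*h^5 + 39*h^4 - 57*h^3 - 161*h^2 + 436*h - 240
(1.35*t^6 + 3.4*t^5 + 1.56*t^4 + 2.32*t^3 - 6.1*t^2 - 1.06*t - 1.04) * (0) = 0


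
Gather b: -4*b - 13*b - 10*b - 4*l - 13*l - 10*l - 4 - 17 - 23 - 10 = -27*b - 27*l - 54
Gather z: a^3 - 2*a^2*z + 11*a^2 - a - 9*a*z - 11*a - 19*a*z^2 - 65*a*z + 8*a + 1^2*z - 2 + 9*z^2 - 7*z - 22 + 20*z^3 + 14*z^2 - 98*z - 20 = a^3 + 11*a^2 - 4*a + 20*z^3 + z^2*(23 - 19*a) + z*(-2*a^2 - 74*a - 104) - 44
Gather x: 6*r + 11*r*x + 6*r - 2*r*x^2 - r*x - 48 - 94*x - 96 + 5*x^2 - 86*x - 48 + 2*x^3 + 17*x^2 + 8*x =12*r + 2*x^3 + x^2*(22 - 2*r) + x*(10*r - 172) - 192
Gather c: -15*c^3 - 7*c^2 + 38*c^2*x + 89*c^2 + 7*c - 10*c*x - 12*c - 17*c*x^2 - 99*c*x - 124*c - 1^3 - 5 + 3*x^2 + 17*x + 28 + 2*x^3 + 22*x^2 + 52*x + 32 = -15*c^3 + c^2*(38*x + 82) + c*(-17*x^2 - 109*x - 129) + 2*x^3 + 25*x^2 + 69*x + 54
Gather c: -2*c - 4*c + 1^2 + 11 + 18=30 - 6*c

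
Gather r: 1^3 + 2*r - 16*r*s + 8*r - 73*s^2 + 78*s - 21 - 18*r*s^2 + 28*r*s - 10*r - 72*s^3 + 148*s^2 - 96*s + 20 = r*(-18*s^2 + 12*s) - 72*s^3 + 75*s^2 - 18*s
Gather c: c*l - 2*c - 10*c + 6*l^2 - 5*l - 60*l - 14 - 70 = c*(l - 12) + 6*l^2 - 65*l - 84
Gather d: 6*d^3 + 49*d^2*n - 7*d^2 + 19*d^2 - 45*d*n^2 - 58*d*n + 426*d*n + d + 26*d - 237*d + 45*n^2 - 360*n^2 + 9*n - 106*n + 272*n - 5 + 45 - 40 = 6*d^3 + d^2*(49*n + 12) + d*(-45*n^2 + 368*n - 210) - 315*n^2 + 175*n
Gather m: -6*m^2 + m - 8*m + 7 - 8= -6*m^2 - 7*m - 1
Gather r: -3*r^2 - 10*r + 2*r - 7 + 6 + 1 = -3*r^2 - 8*r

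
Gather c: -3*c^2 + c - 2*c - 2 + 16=-3*c^2 - c + 14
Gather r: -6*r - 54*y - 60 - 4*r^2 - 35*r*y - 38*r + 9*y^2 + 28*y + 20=-4*r^2 + r*(-35*y - 44) + 9*y^2 - 26*y - 40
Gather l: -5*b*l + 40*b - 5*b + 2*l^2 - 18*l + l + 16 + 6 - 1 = 35*b + 2*l^2 + l*(-5*b - 17) + 21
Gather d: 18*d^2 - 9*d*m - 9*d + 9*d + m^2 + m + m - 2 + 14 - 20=18*d^2 - 9*d*m + m^2 + 2*m - 8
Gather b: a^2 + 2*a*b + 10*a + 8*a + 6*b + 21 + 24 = a^2 + 18*a + b*(2*a + 6) + 45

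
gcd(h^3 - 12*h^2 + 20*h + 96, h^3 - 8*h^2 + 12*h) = h - 6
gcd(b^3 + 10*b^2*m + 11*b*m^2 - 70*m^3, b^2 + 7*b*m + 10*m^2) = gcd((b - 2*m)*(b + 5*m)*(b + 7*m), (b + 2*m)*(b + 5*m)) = b + 5*m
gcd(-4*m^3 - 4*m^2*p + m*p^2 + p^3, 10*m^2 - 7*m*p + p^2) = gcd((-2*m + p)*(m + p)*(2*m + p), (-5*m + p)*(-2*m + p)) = -2*m + p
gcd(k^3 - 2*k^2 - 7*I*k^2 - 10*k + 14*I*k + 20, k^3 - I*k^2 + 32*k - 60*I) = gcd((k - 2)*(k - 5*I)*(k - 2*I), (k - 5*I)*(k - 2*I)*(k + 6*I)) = k^2 - 7*I*k - 10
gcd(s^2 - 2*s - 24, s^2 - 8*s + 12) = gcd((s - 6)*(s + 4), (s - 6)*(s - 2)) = s - 6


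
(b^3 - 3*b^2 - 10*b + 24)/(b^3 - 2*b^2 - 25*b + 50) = (b^2 - b - 12)/(b^2 - 25)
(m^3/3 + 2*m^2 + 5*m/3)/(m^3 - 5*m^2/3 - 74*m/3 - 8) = m*(m^2 + 6*m + 5)/(3*m^3 - 5*m^2 - 74*m - 24)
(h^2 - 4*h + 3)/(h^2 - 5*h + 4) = (h - 3)/(h - 4)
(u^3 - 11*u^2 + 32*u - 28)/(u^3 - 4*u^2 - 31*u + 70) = (u - 2)/(u + 5)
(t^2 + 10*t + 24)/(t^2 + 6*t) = (t + 4)/t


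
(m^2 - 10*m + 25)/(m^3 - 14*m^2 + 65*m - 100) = 1/(m - 4)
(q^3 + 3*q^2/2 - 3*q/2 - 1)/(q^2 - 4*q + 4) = (2*q^3 + 3*q^2 - 3*q - 2)/(2*(q^2 - 4*q + 4))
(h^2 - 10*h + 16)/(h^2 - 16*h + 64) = (h - 2)/(h - 8)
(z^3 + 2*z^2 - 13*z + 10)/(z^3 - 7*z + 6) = (z + 5)/(z + 3)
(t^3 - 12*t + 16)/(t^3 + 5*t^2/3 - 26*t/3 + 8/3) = 3*(t - 2)/(3*t - 1)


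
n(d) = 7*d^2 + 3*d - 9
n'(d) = 14*d + 3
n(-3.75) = 78.19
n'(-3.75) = -49.50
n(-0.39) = -9.11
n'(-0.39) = -2.46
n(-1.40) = 0.52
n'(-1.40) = -16.60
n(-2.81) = 37.84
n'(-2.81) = -36.34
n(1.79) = 18.80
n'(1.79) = 28.06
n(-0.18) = -9.31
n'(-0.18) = 0.48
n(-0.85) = -6.49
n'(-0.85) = -8.90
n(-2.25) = 19.69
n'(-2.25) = -28.50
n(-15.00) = 1521.00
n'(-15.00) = -207.00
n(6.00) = 261.00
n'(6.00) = 87.00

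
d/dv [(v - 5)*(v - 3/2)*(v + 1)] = 3*v^2 - 11*v + 1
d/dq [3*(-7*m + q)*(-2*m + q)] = -27*m + 6*q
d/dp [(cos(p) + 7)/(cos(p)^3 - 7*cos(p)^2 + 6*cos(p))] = 2*(cos(p)^3 + 7*cos(p)^2 - 49*cos(p) + 21)*sin(p)/((cos(p) - 6)^2*(cos(p) - 1)^2*cos(p)^2)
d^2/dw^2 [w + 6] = 0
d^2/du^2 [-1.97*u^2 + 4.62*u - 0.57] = -3.94000000000000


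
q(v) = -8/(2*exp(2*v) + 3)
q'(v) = 32*exp(2*v)/(2*exp(2*v) + 3)^2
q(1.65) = -0.14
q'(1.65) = 0.26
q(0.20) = -1.34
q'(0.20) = 1.33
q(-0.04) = -1.65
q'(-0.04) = 1.26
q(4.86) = -0.00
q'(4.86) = 0.00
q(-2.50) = -2.65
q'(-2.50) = 0.02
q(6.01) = -0.00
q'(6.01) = 0.00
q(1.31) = -0.26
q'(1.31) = 0.47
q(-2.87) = -2.66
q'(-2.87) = 0.01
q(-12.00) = -2.67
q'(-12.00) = 0.00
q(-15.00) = -2.67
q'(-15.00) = 0.00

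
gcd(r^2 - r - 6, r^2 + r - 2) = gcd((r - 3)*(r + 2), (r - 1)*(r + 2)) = r + 2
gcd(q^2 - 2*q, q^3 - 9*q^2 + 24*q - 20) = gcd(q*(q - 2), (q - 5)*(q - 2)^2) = q - 2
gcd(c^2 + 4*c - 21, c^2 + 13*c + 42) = c + 7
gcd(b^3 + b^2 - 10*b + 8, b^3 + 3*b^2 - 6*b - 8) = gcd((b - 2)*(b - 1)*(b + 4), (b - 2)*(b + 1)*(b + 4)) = b^2 + 2*b - 8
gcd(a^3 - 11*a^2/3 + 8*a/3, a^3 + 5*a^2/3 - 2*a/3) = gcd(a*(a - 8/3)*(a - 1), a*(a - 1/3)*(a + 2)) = a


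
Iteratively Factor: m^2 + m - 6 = (m + 3)*(m - 2)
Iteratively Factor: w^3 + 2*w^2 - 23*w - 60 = (w + 4)*(w^2 - 2*w - 15) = (w + 3)*(w + 4)*(w - 5)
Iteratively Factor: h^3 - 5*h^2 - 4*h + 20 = (h - 5)*(h^2 - 4) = (h - 5)*(h + 2)*(h - 2)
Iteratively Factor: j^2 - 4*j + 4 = (j - 2)*(j - 2)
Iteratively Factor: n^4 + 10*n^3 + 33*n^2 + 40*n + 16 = (n + 4)*(n^3 + 6*n^2 + 9*n + 4) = (n + 4)^2*(n^2 + 2*n + 1) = (n + 1)*(n + 4)^2*(n + 1)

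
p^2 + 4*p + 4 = (p + 2)^2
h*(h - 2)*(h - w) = h^3 - h^2*w - 2*h^2 + 2*h*w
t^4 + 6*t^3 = t^3*(t + 6)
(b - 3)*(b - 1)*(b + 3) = b^3 - b^2 - 9*b + 9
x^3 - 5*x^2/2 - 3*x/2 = x*(x - 3)*(x + 1/2)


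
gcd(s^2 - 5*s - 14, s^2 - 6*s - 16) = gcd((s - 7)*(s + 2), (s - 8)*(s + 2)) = s + 2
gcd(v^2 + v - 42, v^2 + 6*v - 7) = v + 7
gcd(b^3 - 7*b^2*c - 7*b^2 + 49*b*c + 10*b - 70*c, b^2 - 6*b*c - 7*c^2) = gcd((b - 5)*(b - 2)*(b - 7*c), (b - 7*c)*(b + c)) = b - 7*c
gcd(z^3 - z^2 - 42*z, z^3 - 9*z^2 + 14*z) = z^2 - 7*z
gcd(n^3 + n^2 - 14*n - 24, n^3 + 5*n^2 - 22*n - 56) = n^2 - 2*n - 8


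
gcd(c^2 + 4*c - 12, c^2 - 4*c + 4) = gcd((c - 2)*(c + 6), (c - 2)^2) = c - 2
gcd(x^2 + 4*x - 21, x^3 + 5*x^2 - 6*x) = 1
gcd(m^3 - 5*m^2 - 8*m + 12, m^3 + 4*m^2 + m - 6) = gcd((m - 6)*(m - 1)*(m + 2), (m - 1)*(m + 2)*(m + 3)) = m^2 + m - 2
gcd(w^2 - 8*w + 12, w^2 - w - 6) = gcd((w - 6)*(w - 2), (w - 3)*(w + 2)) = 1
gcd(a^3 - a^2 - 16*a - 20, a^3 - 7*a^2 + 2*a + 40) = a^2 - 3*a - 10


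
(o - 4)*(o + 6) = o^2 + 2*o - 24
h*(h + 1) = h^2 + h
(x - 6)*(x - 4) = x^2 - 10*x + 24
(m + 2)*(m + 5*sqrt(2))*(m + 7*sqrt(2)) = m^3 + 2*m^2 + 12*sqrt(2)*m^2 + 24*sqrt(2)*m + 70*m + 140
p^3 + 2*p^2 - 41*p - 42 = (p - 6)*(p + 1)*(p + 7)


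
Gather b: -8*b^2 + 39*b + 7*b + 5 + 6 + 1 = -8*b^2 + 46*b + 12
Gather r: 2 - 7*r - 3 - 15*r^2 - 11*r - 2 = -15*r^2 - 18*r - 3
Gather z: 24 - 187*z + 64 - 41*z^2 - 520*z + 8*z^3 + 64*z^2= 8*z^3 + 23*z^2 - 707*z + 88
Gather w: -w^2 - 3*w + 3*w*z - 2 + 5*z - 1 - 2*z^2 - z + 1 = -w^2 + w*(3*z - 3) - 2*z^2 + 4*z - 2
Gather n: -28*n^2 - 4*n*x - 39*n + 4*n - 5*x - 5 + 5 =-28*n^2 + n*(-4*x - 35) - 5*x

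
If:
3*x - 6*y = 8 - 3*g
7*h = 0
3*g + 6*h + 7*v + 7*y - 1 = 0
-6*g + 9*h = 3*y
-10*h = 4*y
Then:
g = 0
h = 0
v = 1/7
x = 8/3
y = 0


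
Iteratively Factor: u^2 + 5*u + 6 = (u + 3)*(u + 2)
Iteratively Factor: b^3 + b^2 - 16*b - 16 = (b + 1)*(b^2 - 16) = (b + 1)*(b + 4)*(b - 4)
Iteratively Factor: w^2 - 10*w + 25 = (w - 5)*(w - 5)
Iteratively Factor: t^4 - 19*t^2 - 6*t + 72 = (t + 3)*(t^3 - 3*t^2 - 10*t + 24) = (t - 4)*(t + 3)*(t^2 + t - 6) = (t - 4)*(t - 2)*(t + 3)*(t + 3)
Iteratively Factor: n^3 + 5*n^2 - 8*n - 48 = (n - 3)*(n^2 + 8*n + 16) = (n - 3)*(n + 4)*(n + 4)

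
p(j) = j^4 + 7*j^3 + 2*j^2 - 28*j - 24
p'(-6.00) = -160.00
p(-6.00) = 0.00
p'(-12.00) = -3964.00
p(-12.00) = 9240.00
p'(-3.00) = 41.00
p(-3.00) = -30.00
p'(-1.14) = -11.19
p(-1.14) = 1.84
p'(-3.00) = 41.00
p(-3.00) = -30.00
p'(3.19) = 328.31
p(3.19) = 237.82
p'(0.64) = -15.79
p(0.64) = -39.10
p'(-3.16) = 42.84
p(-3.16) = -36.72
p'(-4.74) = -1.13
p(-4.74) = -87.03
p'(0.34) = -24.06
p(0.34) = -33.00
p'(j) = 4*j^3 + 21*j^2 + 4*j - 28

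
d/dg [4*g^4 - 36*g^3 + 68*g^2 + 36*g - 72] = 16*g^3 - 108*g^2 + 136*g + 36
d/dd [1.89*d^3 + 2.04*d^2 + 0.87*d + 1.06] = 5.67*d^2 + 4.08*d + 0.87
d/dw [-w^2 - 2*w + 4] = -2*w - 2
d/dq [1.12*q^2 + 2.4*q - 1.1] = 2.24*q + 2.4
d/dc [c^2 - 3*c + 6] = 2*c - 3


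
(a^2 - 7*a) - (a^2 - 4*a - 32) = 32 - 3*a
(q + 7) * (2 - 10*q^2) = -10*q^3 - 70*q^2 + 2*q + 14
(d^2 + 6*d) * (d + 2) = d^3 + 8*d^2 + 12*d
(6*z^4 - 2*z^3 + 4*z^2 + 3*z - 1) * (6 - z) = -6*z^5 + 38*z^4 - 16*z^3 + 21*z^2 + 19*z - 6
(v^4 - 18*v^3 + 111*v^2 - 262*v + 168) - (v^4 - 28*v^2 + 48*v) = -18*v^3 + 139*v^2 - 310*v + 168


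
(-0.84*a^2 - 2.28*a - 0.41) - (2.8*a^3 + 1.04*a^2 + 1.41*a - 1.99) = -2.8*a^3 - 1.88*a^2 - 3.69*a + 1.58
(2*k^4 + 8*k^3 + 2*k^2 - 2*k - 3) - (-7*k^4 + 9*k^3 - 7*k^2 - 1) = 9*k^4 - k^3 + 9*k^2 - 2*k - 2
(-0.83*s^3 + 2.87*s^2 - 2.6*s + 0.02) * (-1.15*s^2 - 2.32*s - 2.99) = 0.9545*s^5 - 1.3749*s^4 - 1.1867*s^3 - 2.5723*s^2 + 7.7276*s - 0.0598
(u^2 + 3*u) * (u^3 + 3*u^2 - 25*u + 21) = u^5 + 6*u^4 - 16*u^3 - 54*u^2 + 63*u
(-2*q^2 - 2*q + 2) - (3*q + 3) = -2*q^2 - 5*q - 1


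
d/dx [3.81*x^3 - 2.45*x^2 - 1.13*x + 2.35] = 11.43*x^2 - 4.9*x - 1.13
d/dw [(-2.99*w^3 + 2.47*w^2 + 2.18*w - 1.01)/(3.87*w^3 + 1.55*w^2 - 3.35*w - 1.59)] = (-14.1934*w^4 + 3.1598*w^3 + 14.3349*w^2 - 4.7236*w - 6.8497)/(14.9769*w^6 + 11.997*w^5 - 23.5265*w^4 - 22.6916*w^3 + 6.2935*w^2 + 10.653*w + 2.5281)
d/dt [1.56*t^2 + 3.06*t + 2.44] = 3.12*t + 3.06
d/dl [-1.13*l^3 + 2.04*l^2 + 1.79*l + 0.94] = -3.39*l^2 + 4.08*l + 1.79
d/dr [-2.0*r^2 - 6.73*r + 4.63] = -4.0*r - 6.73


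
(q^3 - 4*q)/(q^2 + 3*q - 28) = q*(q^2 - 4)/(q^2 + 3*q - 28)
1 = 1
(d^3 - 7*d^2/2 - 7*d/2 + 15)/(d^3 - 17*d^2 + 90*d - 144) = (d^2 - d/2 - 5)/(d^2 - 14*d + 48)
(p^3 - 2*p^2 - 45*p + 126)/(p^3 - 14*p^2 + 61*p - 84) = (p^2 + p - 42)/(p^2 - 11*p + 28)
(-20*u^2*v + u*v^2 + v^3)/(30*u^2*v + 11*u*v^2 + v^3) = (-4*u + v)/(6*u + v)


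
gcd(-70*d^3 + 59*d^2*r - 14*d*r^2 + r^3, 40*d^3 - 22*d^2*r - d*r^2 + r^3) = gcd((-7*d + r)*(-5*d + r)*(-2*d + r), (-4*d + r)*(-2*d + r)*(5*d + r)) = -2*d + r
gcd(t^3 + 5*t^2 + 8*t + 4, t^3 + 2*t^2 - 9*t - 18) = t + 2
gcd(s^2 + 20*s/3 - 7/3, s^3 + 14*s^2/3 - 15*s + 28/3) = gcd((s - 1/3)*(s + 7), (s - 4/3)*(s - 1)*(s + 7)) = s + 7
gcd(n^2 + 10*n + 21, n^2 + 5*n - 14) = n + 7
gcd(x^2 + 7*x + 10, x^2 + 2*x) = x + 2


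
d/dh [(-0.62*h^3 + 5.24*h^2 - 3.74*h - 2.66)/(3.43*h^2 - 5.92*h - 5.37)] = (-2.1266*h^4 + 7.34079999999999*h^3 - 8.20440000000001*h^2 - 38.03*h + 4.3366)/(11.7649*h^4 - 40.6112*h^3 - 1.7918*h^2 + 63.5808*h + 28.8369)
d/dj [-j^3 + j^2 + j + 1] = -3*j^2 + 2*j + 1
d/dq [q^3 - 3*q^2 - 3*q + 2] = 3*q^2 - 6*q - 3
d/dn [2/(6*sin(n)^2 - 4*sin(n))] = 2*(-3/tan(n) + cos(n)/sin(n)^2)/(3*sin(n) - 2)^2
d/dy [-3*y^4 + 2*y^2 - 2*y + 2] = -12*y^3 + 4*y - 2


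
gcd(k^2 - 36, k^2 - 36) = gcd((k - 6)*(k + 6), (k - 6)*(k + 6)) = k^2 - 36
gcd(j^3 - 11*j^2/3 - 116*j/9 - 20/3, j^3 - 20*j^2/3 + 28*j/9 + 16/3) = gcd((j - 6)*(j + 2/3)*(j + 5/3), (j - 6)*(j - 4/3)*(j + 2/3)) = j^2 - 16*j/3 - 4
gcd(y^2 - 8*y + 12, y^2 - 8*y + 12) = y^2 - 8*y + 12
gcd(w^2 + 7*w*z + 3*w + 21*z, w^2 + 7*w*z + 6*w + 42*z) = w + 7*z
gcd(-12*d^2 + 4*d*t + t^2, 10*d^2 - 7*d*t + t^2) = -2*d + t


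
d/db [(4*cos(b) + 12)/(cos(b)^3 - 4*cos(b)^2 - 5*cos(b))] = 2*(-45*cos(b) + 5*cos(2*b) + cos(3*b) - 25)*sin(b)/((cos(b) - 5)^2*(cos(b) + 1)^2*cos(b)^2)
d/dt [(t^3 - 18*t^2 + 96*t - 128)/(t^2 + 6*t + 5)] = (t^4 + 12*t^3 - 189*t^2 + 76*t + 1248)/(t^4 + 12*t^3 + 46*t^2 + 60*t + 25)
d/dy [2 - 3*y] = -3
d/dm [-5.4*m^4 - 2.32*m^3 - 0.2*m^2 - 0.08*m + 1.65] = -21.6*m^3 - 6.96*m^2 - 0.4*m - 0.08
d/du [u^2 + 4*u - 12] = 2*u + 4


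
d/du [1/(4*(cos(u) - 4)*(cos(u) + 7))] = (2*cos(u) + 3)*sin(u)/(4*(cos(u) - 4)^2*(cos(u) + 7)^2)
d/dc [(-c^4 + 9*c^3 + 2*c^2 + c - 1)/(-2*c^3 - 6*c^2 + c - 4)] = (2*c^6 + 12*c^5 - 53*c^4 + 38*c^3 - 106*c^2 - 28*c - 3)/(4*c^6 + 24*c^5 + 32*c^4 + 4*c^3 + 49*c^2 - 8*c + 16)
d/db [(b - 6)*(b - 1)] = 2*b - 7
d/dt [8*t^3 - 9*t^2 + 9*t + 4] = 24*t^2 - 18*t + 9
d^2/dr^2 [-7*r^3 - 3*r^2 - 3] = -42*r - 6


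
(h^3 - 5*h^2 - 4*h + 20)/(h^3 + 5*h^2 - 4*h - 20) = (h - 5)/(h + 5)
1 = 1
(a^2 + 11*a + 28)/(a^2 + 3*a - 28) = (a + 4)/(a - 4)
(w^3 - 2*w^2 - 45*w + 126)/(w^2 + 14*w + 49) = (w^2 - 9*w + 18)/(w + 7)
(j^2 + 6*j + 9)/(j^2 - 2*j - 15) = (j + 3)/(j - 5)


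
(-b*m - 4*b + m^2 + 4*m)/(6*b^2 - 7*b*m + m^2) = (-m - 4)/(6*b - m)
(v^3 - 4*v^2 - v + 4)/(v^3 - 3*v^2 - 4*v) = (v - 1)/v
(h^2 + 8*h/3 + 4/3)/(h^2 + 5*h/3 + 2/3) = (h + 2)/(h + 1)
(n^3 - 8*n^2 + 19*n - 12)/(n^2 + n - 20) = (n^2 - 4*n + 3)/(n + 5)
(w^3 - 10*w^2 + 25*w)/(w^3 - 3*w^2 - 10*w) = (w - 5)/(w + 2)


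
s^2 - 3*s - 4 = (s - 4)*(s + 1)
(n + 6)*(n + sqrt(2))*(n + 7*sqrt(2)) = n^3 + 6*n^2 + 8*sqrt(2)*n^2 + 14*n + 48*sqrt(2)*n + 84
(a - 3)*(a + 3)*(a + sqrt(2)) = a^3 + sqrt(2)*a^2 - 9*a - 9*sqrt(2)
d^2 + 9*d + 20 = (d + 4)*(d + 5)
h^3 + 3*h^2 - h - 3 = (h - 1)*(h + 1)*(h + 3)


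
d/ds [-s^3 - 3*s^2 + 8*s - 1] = -3*s^2 - 6*s + 8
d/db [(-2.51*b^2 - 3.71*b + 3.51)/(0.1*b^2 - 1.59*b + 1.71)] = (4.3619*b^2 - 9.2862*b - 0.7632)/(0.01*b^4 - 0.318*b^3 + 2.8701*b^2 - 5.4378*b + 2.9241)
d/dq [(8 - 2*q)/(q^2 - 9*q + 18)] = 2*(q^2 - 8*q + 18)/(q^4 - 18*q^3 + 117*q^2 - 324*q + 324)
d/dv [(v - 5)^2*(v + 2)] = (v - 5)*(3*v - 1)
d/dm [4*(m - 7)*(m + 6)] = 8*m - 4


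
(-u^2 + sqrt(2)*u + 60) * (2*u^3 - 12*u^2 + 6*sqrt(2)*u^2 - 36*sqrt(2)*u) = -2*u^5 - 4*sqrt(2)*u^4 + 12*u^4 + 24*sqrt(2)*u^3 + 132*u^3 - 792*u^2 + 360*sqrt(2)*u^2 - 2160*sqrt(2)*u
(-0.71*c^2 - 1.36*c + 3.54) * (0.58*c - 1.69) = -0.4118*c^3 + 0.4111*c^2 + 4.3516*c - 5.9826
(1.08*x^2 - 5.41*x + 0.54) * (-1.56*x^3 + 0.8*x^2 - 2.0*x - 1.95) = -1.6848*x^5 + 9.3036*x^4 - 7.3304*x^3 + 9.146*x^2 + 9.4695*x - 1.053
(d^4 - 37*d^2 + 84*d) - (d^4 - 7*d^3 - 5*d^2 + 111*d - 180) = 7*d^3 - 32*d^2 - 27*d + 180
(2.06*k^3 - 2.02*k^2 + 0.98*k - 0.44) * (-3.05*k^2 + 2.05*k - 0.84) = -6.283*k^5 + 10.384*k^4 - 8.8604*k^3 + 5.0478*k^2 - 1.7252*k + 0.3696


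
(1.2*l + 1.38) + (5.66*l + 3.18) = 6.86*l + 4.56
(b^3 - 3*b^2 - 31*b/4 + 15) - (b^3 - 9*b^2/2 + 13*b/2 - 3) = 3*b^2/2 - 57*b/4 + 18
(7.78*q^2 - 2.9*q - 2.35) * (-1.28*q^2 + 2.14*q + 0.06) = -9.9584*q^4 + 20.3612*q^3 - 2.7312*q^2 - 5.203*q - 0.141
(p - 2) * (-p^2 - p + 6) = -p^3 + p^2 + 8*p - 12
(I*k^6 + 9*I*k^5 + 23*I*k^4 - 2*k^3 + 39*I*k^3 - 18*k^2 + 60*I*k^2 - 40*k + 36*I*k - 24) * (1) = I*k^6 + 9*I*k^5 + 23*I*k^4 - 2*k^3 + 39*I*k^3 - 18*k^2 + 60*I*k^2 - 40*k + 36*I*k - 24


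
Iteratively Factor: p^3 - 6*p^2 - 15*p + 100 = (p - 5)*(p^2 - p - 20) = (p - 5)^2*(p + 4)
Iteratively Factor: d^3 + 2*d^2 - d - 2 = (d - 1)*(d^2 + 3*d + 2) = (d - 1)*(d + 2)*(d + 1)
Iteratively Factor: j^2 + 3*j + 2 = (j + 1)*(j + 2)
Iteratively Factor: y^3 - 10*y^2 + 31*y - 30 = (y - 2)*(y^2 - 8*y + 15) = (y - 5)*(y - 2)*(y - 3)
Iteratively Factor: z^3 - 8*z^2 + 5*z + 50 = (z + 2)*(z^2 - 10*z + 25) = (z - 5)*(z + 2)*(z - 5)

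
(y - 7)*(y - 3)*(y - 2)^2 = y^4 - 14*y^3 + 65*y^2 - 124*y + 84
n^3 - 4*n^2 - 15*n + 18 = (n - 6)*(n - 1)*(n + 3)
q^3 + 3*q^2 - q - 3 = (q - 1)*(q + 1)*(q + 3)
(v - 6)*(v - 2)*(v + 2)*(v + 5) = v^4 - v^3 - 34*v^2 + 4*v + 120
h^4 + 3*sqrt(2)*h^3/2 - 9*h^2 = h^2*(h - 3*sqrt(2)/2)*(h + 3*sqrt(2))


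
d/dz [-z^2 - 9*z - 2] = -2*z - 9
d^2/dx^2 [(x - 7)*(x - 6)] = 2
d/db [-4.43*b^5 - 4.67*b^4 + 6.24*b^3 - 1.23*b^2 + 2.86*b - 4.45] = -22.15*b^4 - 18.68*b^3 + 18.72*b^2 - 2.46*b + 2.86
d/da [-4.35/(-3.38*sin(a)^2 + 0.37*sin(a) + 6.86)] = (1.6095 - 29.406*sin(a))*cos(a)/(-3.38*sin(a)^2 + 0.37*sin(a) + 6.86)^2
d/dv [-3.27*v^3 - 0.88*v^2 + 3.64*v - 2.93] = -9.81*v^2 - 1.76*v + 3.64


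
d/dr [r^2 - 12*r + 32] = 2*r - 12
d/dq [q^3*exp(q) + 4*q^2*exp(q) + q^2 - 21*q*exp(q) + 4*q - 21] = q^3*exp(q) + 7*q^2*exp(q) - 13*q*exp(q) + 2*q - 21*exp(q) + 4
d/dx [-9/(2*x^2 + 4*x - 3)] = 36*(x + 1)/(2*x^2 + 4*x - 3)^2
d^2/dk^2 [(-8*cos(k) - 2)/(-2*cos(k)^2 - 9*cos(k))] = 2*(56*sin(k)^4/cos(k)^3 + 16*sin(k)^2 - 38 + 55/cos(k) + 108/cos(k)^2 + 106/cos(k)^3)/(2*cos(k) + 9)^3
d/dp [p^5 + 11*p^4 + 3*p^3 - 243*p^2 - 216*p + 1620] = 5*p^4 + 44*p^3 + 9*p^2 - 486*p - 216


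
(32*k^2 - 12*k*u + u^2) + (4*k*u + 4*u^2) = 32*k^2 - 8*k*u + 5*u^2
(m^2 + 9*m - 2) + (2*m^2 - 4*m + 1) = 3*m^2 + 5*m - 1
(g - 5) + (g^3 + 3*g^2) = g^3 + 3*g^2 + g - 5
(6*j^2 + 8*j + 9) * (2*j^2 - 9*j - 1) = 12*j^4 - 38*j^3 - 60*j^2 - 89*j - 9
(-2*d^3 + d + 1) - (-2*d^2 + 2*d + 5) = -2*d^3 + 2*d^2 - d - 4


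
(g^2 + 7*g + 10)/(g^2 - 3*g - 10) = (g + 5)/(g - 5)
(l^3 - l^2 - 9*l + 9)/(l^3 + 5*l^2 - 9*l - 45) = (l - 1)/(l + 5)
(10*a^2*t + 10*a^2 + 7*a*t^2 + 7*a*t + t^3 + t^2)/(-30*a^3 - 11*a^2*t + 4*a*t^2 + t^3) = (t + 1)/(-3*a + t)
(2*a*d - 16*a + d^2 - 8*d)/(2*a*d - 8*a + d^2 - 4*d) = (d - 8)/(d - 4)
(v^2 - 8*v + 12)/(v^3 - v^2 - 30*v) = (v - 2)/(v*(v + 5))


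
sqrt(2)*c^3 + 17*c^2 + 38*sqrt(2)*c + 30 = (c + 3*sqrt(2))*(c + 5*sqrt(2))*(sqrt(2)*c + 1)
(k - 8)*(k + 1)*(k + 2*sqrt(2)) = k^3 - 7*k^2 + 2*sqrt(2)*k^2 - 14*sqrt(2)*k - 8*k - 16*sqrt(2)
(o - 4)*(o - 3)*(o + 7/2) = o^3 - 7*o^2/2 - 25*o/2 + 42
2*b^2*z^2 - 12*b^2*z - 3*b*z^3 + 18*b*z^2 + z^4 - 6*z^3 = z*(-2*b + z)*(-b + z)*(z - 6)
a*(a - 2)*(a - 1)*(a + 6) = a^4 + 3*a^3 - 16*a^2 + 12*a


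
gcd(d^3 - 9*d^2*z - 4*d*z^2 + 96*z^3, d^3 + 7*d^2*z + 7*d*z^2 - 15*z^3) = d + 3*z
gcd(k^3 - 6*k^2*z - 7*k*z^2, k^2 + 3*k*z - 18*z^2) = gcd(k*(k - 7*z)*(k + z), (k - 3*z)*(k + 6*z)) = 1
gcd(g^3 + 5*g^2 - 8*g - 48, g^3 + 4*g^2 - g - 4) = g + 4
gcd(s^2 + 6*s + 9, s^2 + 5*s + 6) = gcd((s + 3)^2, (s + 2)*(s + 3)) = s + 3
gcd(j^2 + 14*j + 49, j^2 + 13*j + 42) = j + 7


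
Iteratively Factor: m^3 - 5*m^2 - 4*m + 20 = (m - 2)*(m^2 - 3*m - 10) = (m - 2)*(m + 2)*(m - 5)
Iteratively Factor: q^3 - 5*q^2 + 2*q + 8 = (q - 2)*(q^2 - 3*q - 4) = (q - 4)*(q - 2)*(q + 1)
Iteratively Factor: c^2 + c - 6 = (c - 2)*(c + 3)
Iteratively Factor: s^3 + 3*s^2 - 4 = (s - 1)*(s^2 + 4*s + 4) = (s - 1)*(s + 2)*(s + 2)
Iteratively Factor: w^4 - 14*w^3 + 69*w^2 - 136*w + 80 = (w - 1)*(w^3 - 13*w^2 + 56*w - 80) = (w - 4)*(w - 1)*(w^2 - 9*w + 20) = (w - 4)^2*(w - 1)*(w - 5)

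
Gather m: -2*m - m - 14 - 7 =-3*m - 21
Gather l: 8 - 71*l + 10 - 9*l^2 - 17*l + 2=-9*l^2 - 88*l + 20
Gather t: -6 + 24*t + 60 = 24*t + 54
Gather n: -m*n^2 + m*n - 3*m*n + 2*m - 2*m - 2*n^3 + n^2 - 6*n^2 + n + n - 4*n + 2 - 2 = -2*n^3 + n^2*(-m - 5) + n*(-2*m - 2)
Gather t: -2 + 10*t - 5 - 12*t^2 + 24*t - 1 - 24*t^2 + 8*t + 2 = -36*t^2 + 42*t - 6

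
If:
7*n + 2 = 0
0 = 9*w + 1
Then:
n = -2/7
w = -1/9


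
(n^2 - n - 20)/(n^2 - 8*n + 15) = (n + 4)/(n - 3)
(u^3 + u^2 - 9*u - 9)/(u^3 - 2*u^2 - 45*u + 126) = (u^2 + 4*u + 3)/(u^2 + u - 42)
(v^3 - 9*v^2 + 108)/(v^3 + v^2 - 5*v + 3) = (v^2 - 12*v + 36)/(v^2 - 2*v + 1)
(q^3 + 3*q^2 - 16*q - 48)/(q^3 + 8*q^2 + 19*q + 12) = (q - 4)/(q + 1)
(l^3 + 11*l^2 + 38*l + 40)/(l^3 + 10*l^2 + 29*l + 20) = (l + 2)/(l + 1)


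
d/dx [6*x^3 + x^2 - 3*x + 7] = 18*x^2 + 2*x - 3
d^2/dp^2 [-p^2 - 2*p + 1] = -2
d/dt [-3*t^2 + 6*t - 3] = 6 - 6*t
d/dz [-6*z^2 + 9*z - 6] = 9 - 12*z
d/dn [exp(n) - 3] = exp(n)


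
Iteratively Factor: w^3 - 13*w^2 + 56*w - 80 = (w - 5)*(w^2 - 8*w + 16) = (w - 5)*(w - 4)*(w - 4)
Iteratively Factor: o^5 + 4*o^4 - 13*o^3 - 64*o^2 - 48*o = (o + 3)*(o^4 + o^3 - 16*o^2 - 16*o) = (o - 4)*(o + 3)*(o^3 + 5*o^2 + 4*o) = (o - 4)*(o + 1)*(o + 3)*(o^2 + 4*o) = (o - 4)*(o + 1)*(o + 3)*(o + 4)*(o)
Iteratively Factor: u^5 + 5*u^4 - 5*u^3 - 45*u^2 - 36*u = (u)*(u^4 + 5*u^3 - 5*u^2 - 45*u - 36) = u*(u + 4)*(u^3 + u^2 - 9*u - 9) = u*(u - 3)*(u + 4)*(u^2 + 4*u + 3) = u*(u - 3)*(u + 3)*(u + 4)*(u + 1)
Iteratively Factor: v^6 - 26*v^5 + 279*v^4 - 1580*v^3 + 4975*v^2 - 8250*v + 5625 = (v - 5)*(v^5 - 21*v^4 + 174*v^3 - 710*v^2 + 1425*v - 1125) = (v - 5)^2*(v^4 - 16*v^3 + 94*v^2 - 240*v + 225) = (v - 5)^2*(v - 3)*(v^3 - 13*v^2 + 55*v - 75) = (v - 5)^3*(v - 3)*(v^2 - 8*v + 15) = (v - 5)^4*(v - 3)*(v - 3)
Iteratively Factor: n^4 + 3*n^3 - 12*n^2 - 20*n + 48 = (n - 2)*(n^3 + 5*n^2 - 2*n - 24) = (n - 2)*(n + 4)*(n^2 + n - 6) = (n - 2)^2*(n + 4)*(n + 3)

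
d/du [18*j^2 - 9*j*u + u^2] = -9*j + 2*u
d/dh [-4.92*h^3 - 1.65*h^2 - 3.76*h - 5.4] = -14.76*h^2 - 3.3*h - 3.76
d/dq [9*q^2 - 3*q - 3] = 18*q - 3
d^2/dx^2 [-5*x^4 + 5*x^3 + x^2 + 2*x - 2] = -60*x^2 + 30*x + 2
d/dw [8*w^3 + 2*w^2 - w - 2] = 24*w^2 + 4*w - 1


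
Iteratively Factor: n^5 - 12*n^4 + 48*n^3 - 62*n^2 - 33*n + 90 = (n - 5)*(n^4 - 7*n^3 + 13*n^2 + 3*n - 18) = (n - 5)*(n + 1)*(n^3 - 8*n^2 + 21*n - 18) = (n - 5)*(n - 2)*(n + 1)*(n^2 - 6*n + 9) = (n - 5)*(n - 3)*(n - 2)*(n + 1)*(n - 3)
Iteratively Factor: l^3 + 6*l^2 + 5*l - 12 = (l - 1)*(l^2 + 7*l + 12) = (l - 1)*(l + 3)*(l + 4)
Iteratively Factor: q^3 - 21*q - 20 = (q - 5)*(q^2 + 5*q + 4) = (q - 5)*(q + 1)*(q + 4)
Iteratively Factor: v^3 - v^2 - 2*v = (v - 2)*(v^2 + v) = v*(v - 2)*(v + 1)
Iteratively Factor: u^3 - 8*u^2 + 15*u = (u - 3)*(u^2 - 5*u) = (u - 5)*(u - 3)*(u)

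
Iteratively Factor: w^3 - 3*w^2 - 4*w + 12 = (w - 3)*(w^2 - 4) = (w - 3)*(w + 2)*(w - 2)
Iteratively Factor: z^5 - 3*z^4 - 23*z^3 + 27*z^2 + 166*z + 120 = (z + 3)*(z^4 - 6*z^3 - 5*z^2 + 42*z + 40) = (z + 1)*(z + 3)*(z^3 - 7*z^2 + 2*z + 40) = (z + 1)*(z + 2)*(z + 3)*(z^2 - 9*z + 20) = (z - 4)*(z + 1)*(z + 2)*(z + 3)*(z - 5)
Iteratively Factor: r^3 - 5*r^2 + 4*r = (r - 4)*(r^2 - r) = (r - 4)*(r - 1)*(r)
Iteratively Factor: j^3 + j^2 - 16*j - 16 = (j - 4)*(j^2 + 5*j + 4) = (j - 4)*(j + 1)*(j + 4)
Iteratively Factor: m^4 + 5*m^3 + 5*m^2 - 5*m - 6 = (m + 3)*(m^3 + 2*m^2 - m - 2) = (m + 1)*(m + 3)*(m^2 + m - 2) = (m - 1)*(m + 1)*(m + 3)*(m + 2)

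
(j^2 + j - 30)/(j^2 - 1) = (j^2 + j - 30)/(j^2 - 1)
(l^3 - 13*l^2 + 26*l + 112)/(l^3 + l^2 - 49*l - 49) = (l^2 - 6*l - 16)/(l^2 + 8*l + 7)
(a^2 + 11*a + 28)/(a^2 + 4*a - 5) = (a^2 + 11*a + 28)/(a^2 + 4*a - 5)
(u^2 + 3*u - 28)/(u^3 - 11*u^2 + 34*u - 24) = (u + 7)/(u^2 - 7*u + 6)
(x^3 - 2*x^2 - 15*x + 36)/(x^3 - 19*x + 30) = (x^2 + x - 12)/(x^2 + 3*x - 10)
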